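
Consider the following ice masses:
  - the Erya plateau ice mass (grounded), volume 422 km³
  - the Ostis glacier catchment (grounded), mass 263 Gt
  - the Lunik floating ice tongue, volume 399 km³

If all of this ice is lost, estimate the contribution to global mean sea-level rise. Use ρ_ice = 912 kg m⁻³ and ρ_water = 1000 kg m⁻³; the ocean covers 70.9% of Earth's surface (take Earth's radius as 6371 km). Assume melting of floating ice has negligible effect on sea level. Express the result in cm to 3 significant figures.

Erya: 422 km³ × (912/1000) = 384.9 km³ of water.
Ostis: 263 Gt = 2.630×10^14 kg; dividing by ρ_w = 1000 kg m⁻³ gives 2.630×10^11 m³ of water.
The Lunik floating ice tongue is floating and already displaces its own weight of water, so its melt adds essentially nothing to sea level.
Total added water ≈ 6.479×10^11 m³ over 3.62×10^14 m² → Δh = 1.79×10^-3 m = 0.179 cm.

≈ 0.179 cm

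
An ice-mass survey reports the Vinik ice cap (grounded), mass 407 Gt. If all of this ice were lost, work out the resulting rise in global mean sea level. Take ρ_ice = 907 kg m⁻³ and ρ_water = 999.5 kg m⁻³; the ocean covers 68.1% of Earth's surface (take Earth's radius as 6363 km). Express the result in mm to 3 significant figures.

≈ 1.18 mm

Vinik: 407 Gt = 4.070×10^14 kg; dividing by ρ_w = 999.5 kg m⁻³ gives 4.072×10^11 m³ of water.
Spread over 3.46×10^14 m² of ocean, Δh = 4.072×10^11 / 3.46×10^14 = 1.18×10^-3 m = 1.18 mm.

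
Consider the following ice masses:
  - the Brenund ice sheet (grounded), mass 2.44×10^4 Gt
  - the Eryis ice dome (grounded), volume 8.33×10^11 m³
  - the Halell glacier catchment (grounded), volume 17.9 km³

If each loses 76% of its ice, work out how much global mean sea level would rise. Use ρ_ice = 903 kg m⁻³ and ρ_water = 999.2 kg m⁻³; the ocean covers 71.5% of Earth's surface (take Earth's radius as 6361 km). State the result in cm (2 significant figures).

Brenund: 0.76 × 2.44×10^4 Gt = 1.854×10^16 kg; dividing by ρ_w = 999.2 kg m⁻³ gives 1.856×10^13 m³ of water.
Eryis: 0.76 × 8.33×10^11 m³ × (903/999.2) = 5.721×10^11 m³ of water.
Halell: 0.76 × 17.9 km³ × (903/999.2) = 12.29 km³ of water.
Total added water ≈ 1.914×10^13 m³ over 3.64×10^14 m² → Δh = 0.0527 m = 5.3 cm.

≈ 5.3 cm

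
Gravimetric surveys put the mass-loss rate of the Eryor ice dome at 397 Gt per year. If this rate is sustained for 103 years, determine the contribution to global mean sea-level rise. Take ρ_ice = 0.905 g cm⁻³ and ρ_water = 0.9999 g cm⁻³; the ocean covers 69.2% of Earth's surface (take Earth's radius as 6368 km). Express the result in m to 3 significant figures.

≈ 0.116 m

Total mass lost = 397 Gt/yr × 103 yr = 4.089×10^4 Gt = 4.089×10^16 kg.
ρ_w = 0.9999 g cm⁻³ = 999.9 kg m⁻³, so water volume = 4.089×10^16 / 999.9 = 4.090×10^13 m³.
Δh = 4.090×10^13 / 3.53×10^14 = 0.116 m.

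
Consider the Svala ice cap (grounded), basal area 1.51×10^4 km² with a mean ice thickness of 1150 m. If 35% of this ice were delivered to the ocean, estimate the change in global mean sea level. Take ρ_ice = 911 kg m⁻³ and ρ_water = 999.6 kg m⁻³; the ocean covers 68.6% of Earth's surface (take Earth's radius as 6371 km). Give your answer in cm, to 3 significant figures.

≈ 1.58 cm

Svala: ice volume = 1.51×10^4 km² × 1150 m = 1.736×10^4 km³; 0.35 × 1.736×10^4 × (911/999.6) = 5539 km³ of water.
Spread over 3.50×10^14 m² of ocean, Δh = 5.539×10^12 / 3.50×10^14 = 0.0158 m = 1.58 cm.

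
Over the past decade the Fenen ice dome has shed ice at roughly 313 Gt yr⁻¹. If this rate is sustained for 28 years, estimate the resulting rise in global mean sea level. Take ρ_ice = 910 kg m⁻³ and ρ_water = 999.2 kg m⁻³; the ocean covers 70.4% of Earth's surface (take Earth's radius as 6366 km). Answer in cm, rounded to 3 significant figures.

Total mass lost = 313 Gt/yr × 28 yr = 8764 Gt = 8.764×10^15 kg.
ρ_w = 999.2 kg m⁻³, so water volume = 8.764×10^15 / 999.2 = 8.771×10^12 m³.
Δh = 8.771×10^12 / 3.59×10^14 = 0.0245 m = 2.45 cm.

≈ 2.45 cm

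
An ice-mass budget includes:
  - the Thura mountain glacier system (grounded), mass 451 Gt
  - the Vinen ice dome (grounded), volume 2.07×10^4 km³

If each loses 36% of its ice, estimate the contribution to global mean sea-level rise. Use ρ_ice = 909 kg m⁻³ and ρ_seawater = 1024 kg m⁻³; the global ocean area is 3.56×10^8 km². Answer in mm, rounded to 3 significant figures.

≈ 19.0 mm

Thura: 0.36 × 451 Gt = 1.624×10^14 kg; dividing by ρ_w = 1024 kg m⁻³ gives 1.586×10^11 m³ of water.
Vinen: 0.36 × 2.07×10^4 km³ × (909/1024) = 6615 km³ of water.
Total added water ≈ 6.774×10^12 m³ over 3.56×10^14 m² → Δh = 0.0190 m = 19.0 mm.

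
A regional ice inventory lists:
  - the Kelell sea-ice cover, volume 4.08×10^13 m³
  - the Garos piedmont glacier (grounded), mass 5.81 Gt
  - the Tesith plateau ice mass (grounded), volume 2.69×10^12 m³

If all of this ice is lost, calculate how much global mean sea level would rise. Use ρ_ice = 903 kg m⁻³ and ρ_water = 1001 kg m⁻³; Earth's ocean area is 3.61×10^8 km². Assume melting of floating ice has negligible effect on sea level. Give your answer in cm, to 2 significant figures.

The Kelell sea-ice cover is floating and already displaces its own weight of water, so its melt adds essentially nothing to sea level.
Garos: 5.81 Gt = 5.810×10^12 kg; dividing by ρ_w = 1001 kg m⁻³ gives 5.804×10^9 m³ of water.
Tesith: 2.69×10^12 m³ × (903/1001) = 2.427×10^12 m³ of water.
Total added water ≈ 2.432×10^12 m³ over 3.61×10^14 m² → Δh = 6.74×10^-3 m = 0.67 cm.

≈ 0.67 cm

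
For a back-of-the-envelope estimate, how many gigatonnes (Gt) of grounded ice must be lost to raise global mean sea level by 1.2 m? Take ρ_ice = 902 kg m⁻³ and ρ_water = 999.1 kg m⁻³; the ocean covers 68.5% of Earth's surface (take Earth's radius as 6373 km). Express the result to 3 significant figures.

Required water volume = Δh × A = 1.2 m × 3.50×10^14 m² = 4.195×10^14 m³.
ρ_w = 999.1 kg m⁻³, so the mass of water = 4.195×10^14 m³ × 999.1 kg m⁻³ = 4.192×10^17 kg = 4.19×10^5 Gt (and the same mass of ice, by conservation).

≈ 4.19×10^5 Gt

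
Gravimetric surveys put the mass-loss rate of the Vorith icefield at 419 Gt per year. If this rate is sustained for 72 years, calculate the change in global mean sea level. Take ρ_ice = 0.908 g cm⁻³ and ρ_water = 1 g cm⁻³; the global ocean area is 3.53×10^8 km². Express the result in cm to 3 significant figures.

≈ 8.55 cm

Total mass lost = 419 Gt/yr × 72 yr = 3.017×10^4 Gt = 3.017×10^16 kg.
ρ_w = 1 g cm⁻³ = 1000 kg m⁻³, so water volume = 3.017×10^16 / 1000 = 3.017×10^13 m³.
Δh = 3.017×10^13 / 3.53×10^14 = 0.0855 m = 8.55 cm.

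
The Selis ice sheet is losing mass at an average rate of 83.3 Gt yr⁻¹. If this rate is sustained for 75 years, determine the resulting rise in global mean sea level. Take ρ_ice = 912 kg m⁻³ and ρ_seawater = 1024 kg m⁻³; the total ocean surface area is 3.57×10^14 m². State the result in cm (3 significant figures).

Total mass lost = 83.3 Gt/yr × 75 yr = 6248 Gt = 6.248×10^15 kg.
ρ_w = 1024 kg m⁻³, so water volume = 6.248×10^15 / 1024 = 6.101×10^12 m³.
Δh = 6.101×10^12 / 3.57×10^14 = 0.0171 m = 1.71 cm.

≈ 1.71 cm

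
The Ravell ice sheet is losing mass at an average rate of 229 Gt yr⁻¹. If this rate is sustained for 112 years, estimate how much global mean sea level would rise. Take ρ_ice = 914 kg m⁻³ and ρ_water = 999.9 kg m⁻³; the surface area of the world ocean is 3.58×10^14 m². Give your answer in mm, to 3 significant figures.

Total mass lost = 229 Gt/yr × 112 yr = 2.565×10^4 Gt = 2.565×10^16 kg.
ρ_w = 999.9 kg m⁻³, so water volume = 2.565×10^16 / 999.9 = 2.565×10^13 m³.
Δh = 2.565×10^13 / 3.58×10^14 = 0.0716 m = 71.6 mm.

≈ 71.6 mm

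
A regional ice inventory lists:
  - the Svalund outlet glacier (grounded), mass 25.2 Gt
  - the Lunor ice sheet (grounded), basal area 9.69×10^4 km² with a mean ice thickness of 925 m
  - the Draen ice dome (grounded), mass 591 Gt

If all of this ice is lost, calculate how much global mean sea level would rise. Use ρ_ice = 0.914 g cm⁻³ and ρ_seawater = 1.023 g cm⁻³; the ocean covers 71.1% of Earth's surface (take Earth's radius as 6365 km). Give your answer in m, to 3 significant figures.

≈ 0.223 m

Svalund: 25.2 Gt = 2.520×10^13 kg; dividing by ρ_w = 1.023 g cm⁻³ = 1023 kg m⁻³ gives 2.463×10^10 m³ of water.
Lunor: ice volume = 9.69×10^4 km² × 925 m = 8.963×10^4 km³; 8.963×10^4 × (914/1023) = 8.008×10^4 km³ of water.
Draen: 591 Gt = 5.910×10^14 kg; dividing by ρ_w = 1023 kg m⁻³ gives 5.777×10^11 m³ of water.
Total added water ≈ 8.068×10^13 m³ over 3.62×10^14 m² → Δh = 0.223 m.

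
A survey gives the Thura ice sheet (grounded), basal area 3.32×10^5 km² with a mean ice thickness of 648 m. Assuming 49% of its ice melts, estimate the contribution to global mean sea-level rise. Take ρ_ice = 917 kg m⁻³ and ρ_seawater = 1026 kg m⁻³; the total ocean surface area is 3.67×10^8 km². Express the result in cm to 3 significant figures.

Thura: ice volume = 3.32×10^5 km² × 648 m = 2.151×10^5 km³; 0.49 × 2.151×10^5 × (917/1026) = 9.422×10^4 km³ of water.
Spread over 3.67×10^14 m² of ocean, Δh = 9.422×10^13 / 3.67×10^14 = 0.257 m = 25.7 cm.

≈ 25.7 cm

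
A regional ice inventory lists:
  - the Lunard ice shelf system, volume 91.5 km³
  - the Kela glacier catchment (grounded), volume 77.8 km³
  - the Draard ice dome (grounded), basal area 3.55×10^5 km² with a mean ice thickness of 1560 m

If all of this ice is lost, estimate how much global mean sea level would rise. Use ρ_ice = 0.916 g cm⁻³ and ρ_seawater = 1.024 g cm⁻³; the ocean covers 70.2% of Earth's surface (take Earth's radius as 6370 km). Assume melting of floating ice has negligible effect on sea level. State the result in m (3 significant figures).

≈ 1.38 m

The Lunard ice shelf system is floating and already displaces its own weight of water, so its melt adds essentially nothing to sea level.
Kela: 77.8 km³ × (916/1024) = 69.59 km³ of water.
Draard: ice volume = 3.55×10^5 km² × 1560 m = 5.538×10^5 km³; 5.538×10^5 × (916/1024) = 4.954×10^5 km³ of water.
Total added water ≈ 4.955×10^14 m³ over 3.58×10^14 m² → Δh = 1.38 m.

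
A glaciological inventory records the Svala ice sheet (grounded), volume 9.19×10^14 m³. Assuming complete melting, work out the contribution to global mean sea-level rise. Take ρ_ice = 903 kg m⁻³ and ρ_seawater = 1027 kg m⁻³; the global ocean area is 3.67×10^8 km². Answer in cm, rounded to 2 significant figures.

Svala: 9.19×10^14 m³ × (903/1027) = 8.080×10^14 m³ of water.
Spread over 3.67×10^14 m² of ocean, Δh = 8.080×10^14 / 3.67×10^14 = 2.20 m = 220 cm.

≈ 220 cm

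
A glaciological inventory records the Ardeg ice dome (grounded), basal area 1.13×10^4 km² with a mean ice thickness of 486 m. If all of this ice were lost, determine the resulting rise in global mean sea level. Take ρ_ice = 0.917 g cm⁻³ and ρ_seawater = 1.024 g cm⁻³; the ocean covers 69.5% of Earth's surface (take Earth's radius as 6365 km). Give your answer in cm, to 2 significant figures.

≈ 1.4 cm

Ardeg: ice volume = 1.13×10^4 km² × 486 m = 5492 km³; 5492 × (917/1024) = 4918 km³ of water.
Spread over 3.54×10^14 m² of ocean, Δh = 4.918×10^12 / 3.54×10^14 = 0.0139 m = 1.4 cm.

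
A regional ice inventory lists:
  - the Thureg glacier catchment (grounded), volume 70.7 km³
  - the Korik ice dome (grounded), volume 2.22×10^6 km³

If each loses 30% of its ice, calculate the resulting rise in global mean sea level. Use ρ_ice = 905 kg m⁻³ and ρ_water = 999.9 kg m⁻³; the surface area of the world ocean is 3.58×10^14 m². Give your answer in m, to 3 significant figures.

Thureg: 0.3 × 70.7 km³ × (905/999.9) = 19.20 km³ of water.
Korik: 0.3 × 2.22×10^6 km³ × (905/999.9) = 6.028×10^5 km³ of water.
Total added water ≈ 6.028×10^14 m³ over 3.58×10^14 m² → Δh = 1.68 m.

≈ 1.68 m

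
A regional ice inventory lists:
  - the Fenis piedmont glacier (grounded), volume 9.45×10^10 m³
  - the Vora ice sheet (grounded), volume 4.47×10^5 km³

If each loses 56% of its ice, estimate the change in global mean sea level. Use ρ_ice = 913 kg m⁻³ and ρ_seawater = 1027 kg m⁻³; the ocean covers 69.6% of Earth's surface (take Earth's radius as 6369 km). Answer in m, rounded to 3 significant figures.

≈ 0.627 m

Fenis: 0.56 × 9.45×10^10 m³ × (913/1027) = 4.705×10^10 m³ of water.
Vora: 0.56 × 4.47×10^5 km³ × (913/1027) = 2.225×10^5 km³ of water.
Total added water ≈ 2.226×10^14 m³ over 3.55×10^14 m² → Δh = 0.627 m.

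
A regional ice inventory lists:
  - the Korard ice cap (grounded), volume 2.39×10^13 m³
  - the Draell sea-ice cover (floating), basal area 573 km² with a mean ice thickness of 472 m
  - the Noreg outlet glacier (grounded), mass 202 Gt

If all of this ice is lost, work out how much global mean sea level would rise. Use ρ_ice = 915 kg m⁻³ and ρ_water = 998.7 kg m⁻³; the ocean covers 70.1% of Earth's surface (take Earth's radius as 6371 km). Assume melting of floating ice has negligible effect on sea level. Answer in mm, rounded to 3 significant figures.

≈ 61.8 mm

Korard: 2.39×10^13 m³ × (915/998.7) = 2.190×10^13 m³ of water.
The Draell sea-ice cover is floating and already displaces its own weight of water, so its melt adds essentially nothing to sea level.
Noreg: 202 Gt = 2.020×10^14 kg; dividing by ρ_w = 998.7 kg m⁻³ gives 2.023×10^11 m³ of water.
Total added water ≈ 2.210×10^13 m³ over 3.58×10^14 m² → Δh = 0.0618 m = 61.8 mm.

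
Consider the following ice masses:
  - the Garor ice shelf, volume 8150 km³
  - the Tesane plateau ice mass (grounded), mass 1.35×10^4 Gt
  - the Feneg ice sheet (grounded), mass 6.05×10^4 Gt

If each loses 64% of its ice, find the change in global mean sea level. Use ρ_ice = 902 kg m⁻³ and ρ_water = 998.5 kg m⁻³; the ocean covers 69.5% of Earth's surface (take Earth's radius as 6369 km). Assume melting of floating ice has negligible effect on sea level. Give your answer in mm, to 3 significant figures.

≈ 134 mm

The Garor ice shelf is floating and already displaces its own weight of water, so its melt adds essentially nothing to sea level.
Tesane: 0.64 × 1.35×10^4 Gt = 8.640×10^15 kg; dividing by ρ_w = 998.5 kg m⁻³ gives 8.653×10^12 m³ of water.
Feneg: 0.64 × 6.05×10^4 Gt = 3.872×10^16 kg; dividing by ρ_w = 998.5 kg m⁻³ gives 3.878×10^13 m³ of water.
Total added water ≈ 4.743×10^13 m³ over 3.54×10^14 m² → Δh = 0.134 m = 134 mm.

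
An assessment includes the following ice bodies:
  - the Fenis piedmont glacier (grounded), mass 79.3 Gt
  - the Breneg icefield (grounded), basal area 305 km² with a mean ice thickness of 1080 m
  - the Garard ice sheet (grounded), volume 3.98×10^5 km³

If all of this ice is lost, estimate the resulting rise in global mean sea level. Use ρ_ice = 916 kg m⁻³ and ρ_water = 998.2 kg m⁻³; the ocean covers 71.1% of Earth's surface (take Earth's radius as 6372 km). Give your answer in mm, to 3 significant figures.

Fenis: 79.3 Gt = 7.930×10^13 kg; dividing by ρ_w = 998.2 kg m⁻³ gives 7.944×10^10 m³ of water.
Breneg: ice volume = 305 km² × 1080 m = 329.4 km³; 329.4 × (916/998.2) = 302.3 km³ of water.
Garard: 3.98×10^5 km³ × (916/998.2) = 3.652×10^5 km³ of water.
Total added water ≈ 3.656×10^14 m³ over 3.63×10^14 m² → Δh = 1.01 m = 1010 mm.

≈ 1010 mm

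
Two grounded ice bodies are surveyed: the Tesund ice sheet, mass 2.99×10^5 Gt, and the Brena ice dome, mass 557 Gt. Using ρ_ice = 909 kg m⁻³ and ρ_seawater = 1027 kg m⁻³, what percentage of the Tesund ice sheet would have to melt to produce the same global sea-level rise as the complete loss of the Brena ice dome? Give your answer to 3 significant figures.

≈ 0.186 %

Equal sea-level rise means equal mass of meltwater, i.e. equal mass of ice lost.
Ice mass of Brena: 5.570×10^14 kg; ice mass of Tesund: 2.990×10^17 kg.
Fraction required = 5.570×10^14 / 2.990×10^17 = 1.86×10^-3 → 0.186 %.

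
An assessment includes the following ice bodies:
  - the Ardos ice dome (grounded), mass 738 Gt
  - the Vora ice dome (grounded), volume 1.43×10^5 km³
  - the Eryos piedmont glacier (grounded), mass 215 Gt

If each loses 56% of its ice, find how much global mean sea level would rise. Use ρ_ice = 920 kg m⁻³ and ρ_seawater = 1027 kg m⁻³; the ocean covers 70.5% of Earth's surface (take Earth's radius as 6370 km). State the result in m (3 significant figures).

≈ 0.201 m

Ardos: 0.56 × 738 Gt = 4.133×10^14 kg; dividing by ρ_w = 1027 kg m⁻³ gives 4.024×10^11 m³ of water.
Vora: 0.56 × 1.43×10^5 km³ × (920/1027) = 7.174×10^4 km³ of water.
Eryos: 0.56 × 215 Gt = 1.204×10^14 kg; dividing by ρ_w = 1027 kg m⁻³ gives 1.172×10^11 m³ of water.
Total added water ≈ 7.226×10^13 m³ over 3.59×10^14 m² → Δh = 0.201 m.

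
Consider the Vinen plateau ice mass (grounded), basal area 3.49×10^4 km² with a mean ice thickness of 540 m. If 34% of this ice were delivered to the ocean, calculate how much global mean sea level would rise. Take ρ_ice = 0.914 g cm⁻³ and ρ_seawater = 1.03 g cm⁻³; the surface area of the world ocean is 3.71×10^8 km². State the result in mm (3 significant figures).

≈ 15.3 mm

Vinen: ice volume = 3.49×10^4 km² × 540 m = 1.885×10^4 km³; 0.34 × 1.885×10^4 × (914/1030) = 5686 km³ of water.
Spread over 3.71×10^14 m² of ocean, Δh = 5.686×10^12 / 3.71×10^14 = 0.0153 m = 15.3 mm.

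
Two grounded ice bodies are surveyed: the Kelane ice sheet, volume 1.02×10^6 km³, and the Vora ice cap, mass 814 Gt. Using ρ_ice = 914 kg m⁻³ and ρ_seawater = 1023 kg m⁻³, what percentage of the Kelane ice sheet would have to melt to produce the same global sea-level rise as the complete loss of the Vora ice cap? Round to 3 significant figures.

Equal sea-level rise means equal mass of meltwater, i.e. equal mass of ice lost.
Ice mass of Vora: 8.140×10^14 kg; ice mass of Kelane: 9.323×10^17 kg.
Fraction required = 8.140×10^14 / 9.323×10^17 = 8.73×10^-4 → 0.0873 %.

≈ 0.0873 %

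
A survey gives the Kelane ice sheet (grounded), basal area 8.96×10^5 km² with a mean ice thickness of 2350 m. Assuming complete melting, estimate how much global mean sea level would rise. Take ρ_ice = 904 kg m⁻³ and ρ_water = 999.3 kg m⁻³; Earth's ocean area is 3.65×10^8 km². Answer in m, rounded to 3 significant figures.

Kelane: ice volume = 8.96×10^5 km² × 2350 m = 2.106×10^6 km³; 2.106×10^6 × (904/999.3) = 1.905×10^6 km³ of water.
Spread over 3.65×10^14 m² of ocean, Δh = 1.905×10^15 / 3.65×10^14 = 5.22 m.

≈ 5.22 m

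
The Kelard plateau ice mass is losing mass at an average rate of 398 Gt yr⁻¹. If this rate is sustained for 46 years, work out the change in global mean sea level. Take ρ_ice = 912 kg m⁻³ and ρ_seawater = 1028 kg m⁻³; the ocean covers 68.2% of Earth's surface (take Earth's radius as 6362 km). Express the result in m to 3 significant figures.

Total mass lost = 398 Gt/yr × 46 yr = 1.831×10^4 Gt = 1.831×10^16 kg.
ρ_w = 1028 kg m⁻³, so water volume = 1.831×10^16 / 1028 = 1.781×10^13 m³.
Δh = 1.781×10^13 / 3.47×10^14 = 0.0513 m.

≈ 0.0513 m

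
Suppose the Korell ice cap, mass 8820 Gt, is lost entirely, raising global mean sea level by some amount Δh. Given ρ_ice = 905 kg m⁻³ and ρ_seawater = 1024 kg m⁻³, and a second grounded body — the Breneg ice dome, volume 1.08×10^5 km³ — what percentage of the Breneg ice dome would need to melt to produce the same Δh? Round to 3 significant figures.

≈ 9.02 %

Equal sea-level rise means equal mass of meltwater, i.e. equal mass of ice lost.
Ice mass of Korell: 8.820×10^15 kg; ice mass of Breneg: 9.774×10^16 kg.
Fraction required = 8.820×10^15 / 9.774×10^16 = 0.0902 → 9.02 %.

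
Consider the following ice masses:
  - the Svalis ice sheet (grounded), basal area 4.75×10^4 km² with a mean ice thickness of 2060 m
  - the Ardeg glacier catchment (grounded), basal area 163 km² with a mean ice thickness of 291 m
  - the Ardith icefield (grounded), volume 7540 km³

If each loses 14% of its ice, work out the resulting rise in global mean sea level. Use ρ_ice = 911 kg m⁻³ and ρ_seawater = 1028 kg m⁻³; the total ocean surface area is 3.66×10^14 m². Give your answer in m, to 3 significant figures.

≈ 0.0357 m

Svalis: ice volume = 4.75×10^4 km² × 2060 m = 9.785×10^4 km³; 0.14 × 9.785×10^4 × (911/1028) = 1.214×10^4 km³ of water.
Ardeg: ice volume = 163 km² × 291 m = 47.43 km³; 0.14 × 47.43 × (911/1028) = 5.885 km³ of water.
Ardith: 0.14 × 7540 km³ × (911/1028) = 935.5 km³ of water.
Total added water ≈ 1.308×10^13 m³ over 3.66×10^14 m² → Δh = 0.0357 m.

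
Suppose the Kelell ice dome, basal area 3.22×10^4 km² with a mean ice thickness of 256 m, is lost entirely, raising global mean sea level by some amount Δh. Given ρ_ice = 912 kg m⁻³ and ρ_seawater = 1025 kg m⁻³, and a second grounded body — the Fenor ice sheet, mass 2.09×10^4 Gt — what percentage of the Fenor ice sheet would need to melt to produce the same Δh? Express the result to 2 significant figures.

Equal sea-level rise means equal mass of meltwater, i.e. equal mass of ice lost.
Ice mass of Kelell: 7.518×10^15 kg; ice mass of Fenor: 2.090×10^16 kg.
Fraction required = 7.518×10^15 / 2.090×10^16 = 0.360 → 36 %.

≈ 36 %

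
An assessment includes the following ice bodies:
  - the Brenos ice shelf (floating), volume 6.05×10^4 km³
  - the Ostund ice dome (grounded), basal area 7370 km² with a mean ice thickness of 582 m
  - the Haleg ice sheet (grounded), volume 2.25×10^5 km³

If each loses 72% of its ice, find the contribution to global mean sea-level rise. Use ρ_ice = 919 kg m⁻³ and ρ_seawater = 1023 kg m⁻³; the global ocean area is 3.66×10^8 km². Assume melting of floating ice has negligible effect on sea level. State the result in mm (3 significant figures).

The Brenos ice shelf is floating and already displaces its own weight of water, so its melt adds essentially nothing to sea level.
Ostund: ice volume = 7370 km² × 582 m = 4289 km³; 0.72 × 4289 × (919/1023) = 2774 km³ of water.
Haleg: 0.72 × 2.25×10^5 km³ × (919/1023) = 1.455×10^5 km³ of water.
Total added water ≈ 1.483×10^14 m³ over 3.66×10^14 m² → Δh = 0.405 m = 405 mm.

≈ 405 mm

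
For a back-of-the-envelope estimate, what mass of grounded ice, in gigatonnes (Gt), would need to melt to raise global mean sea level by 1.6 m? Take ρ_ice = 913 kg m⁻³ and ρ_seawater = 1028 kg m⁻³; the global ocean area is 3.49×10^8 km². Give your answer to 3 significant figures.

≈ 5.74×10^5 Gt

Required water volume = Δh × A = 1.6 m × 3.49×10^14 m² = 5.584×10^14 m³.
ρ_w = 1028 kg m⁻³, so the mass of water = 5.584×10^14 m³ × 1028 kg m⁻³ = 5.740×10^17 kg = 5.74×10^5 Gt (and the same mass of ice, by conservation).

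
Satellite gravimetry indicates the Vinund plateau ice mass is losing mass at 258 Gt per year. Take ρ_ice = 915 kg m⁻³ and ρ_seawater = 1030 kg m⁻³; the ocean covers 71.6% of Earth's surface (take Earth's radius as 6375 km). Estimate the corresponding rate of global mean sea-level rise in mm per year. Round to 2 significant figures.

≈ 0.69 mm/yr

ρ_w = 1030 kg m⁻³. Annual water volume added = 258 Gt / ρ_w = 2.580×10^14 kg / 1030 kg m⁻³ = 2.505×10^11 m³.
Δh per year = 2.505×10^11 / 3.66×10^14 = 6.85×10^-4 m = 0.69 mm.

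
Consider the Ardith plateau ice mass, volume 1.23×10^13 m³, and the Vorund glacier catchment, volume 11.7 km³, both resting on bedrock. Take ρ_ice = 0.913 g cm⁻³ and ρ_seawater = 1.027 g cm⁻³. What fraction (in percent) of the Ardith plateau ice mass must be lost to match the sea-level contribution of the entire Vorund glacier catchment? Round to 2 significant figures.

Equal sea-level rise means equal mass of meltwater, i.e. equal mass of ice lost.
Ice mass of Vorund: 1.068×10^13 kg; ice mass of Ardith: 1.123×10^16 kg.
Fraction required = 1.068×10^13 / 1.123×10^16 = 9.51×10^-4 → 0.095 %.

≈ 0.095 %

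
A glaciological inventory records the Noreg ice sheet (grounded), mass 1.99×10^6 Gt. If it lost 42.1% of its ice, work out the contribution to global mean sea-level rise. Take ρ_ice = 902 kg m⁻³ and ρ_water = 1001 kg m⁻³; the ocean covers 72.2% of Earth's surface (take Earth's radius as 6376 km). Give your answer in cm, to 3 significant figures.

≈ 227 cm

Noreg: 0.421 × 1.99×10^6 Gt = 8.378×10^17 kg; dividing by ρ_w = 1001 kg m⁻³ gives 8.370×10^14 m³ of water.
Spread over 3.69×10^14 m² of ocean, Δh = 8.370×10^14 / 3.69×10^14 = 2.27 m = 227 cm.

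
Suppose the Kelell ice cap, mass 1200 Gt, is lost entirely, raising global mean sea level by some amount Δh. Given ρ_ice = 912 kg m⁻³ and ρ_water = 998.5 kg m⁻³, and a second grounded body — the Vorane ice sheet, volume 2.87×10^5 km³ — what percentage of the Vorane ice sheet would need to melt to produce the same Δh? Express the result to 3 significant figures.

Equal sea-level rise means equal mass of meltwater, i.e. equal mass of ice lost.
Ice mass of Kelell: 1.200×10^15 kg; ice mass of Vorane: 2.617×10^17 kg.
Fraction required = 1.200×10^15 / 2.617×10^17 = 4.58×10^-3 → 0.458 %.

≈ 0.458 %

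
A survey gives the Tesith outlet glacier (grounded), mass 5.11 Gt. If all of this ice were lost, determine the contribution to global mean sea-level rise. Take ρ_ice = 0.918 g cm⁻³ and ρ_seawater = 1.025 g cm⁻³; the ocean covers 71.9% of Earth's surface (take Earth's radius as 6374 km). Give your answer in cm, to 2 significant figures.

Tesith: 5.11 Gt = 5.110×10^12 kg; dividing by ρ_w = 1.025 g cm⁻³ = 1025 kg m⁻³ gives 4.985×10^9 m³ of water.
Spread over 3.67×10^14 m² of ocean, Δh = 4.985×10^9 / 3.67×10^14 = 1.36×10^-5 m = 1.4×10^-3 cm.

≈ 1.4×10^-3 cm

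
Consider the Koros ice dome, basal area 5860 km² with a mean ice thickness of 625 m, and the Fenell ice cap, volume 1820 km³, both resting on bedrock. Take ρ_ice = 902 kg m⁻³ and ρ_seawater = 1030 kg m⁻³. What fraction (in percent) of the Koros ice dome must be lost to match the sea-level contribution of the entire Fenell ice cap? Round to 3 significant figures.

Equal sea-level rise means equal mass of meltwater, i.e. equal mass of ice lost.
Ice mass of Fenell: 1.642×10^15 kg; ice mass of Koros: 3.304×10^15 kg.
Fraction required = 1.642×10^15 / 3.304×10^15 = 0.497 → 49.7 %.

≈ 49.7 %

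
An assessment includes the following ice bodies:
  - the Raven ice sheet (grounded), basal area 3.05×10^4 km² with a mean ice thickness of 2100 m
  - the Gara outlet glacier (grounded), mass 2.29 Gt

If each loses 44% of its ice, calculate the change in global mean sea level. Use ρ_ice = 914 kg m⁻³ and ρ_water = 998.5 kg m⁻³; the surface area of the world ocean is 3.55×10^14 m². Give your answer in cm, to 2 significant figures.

Raven: ice volume = 3.05×10^4 km² × 2100 m = 6.405×10^4 km³; 0.44 × 6.405×10^4 × (914/998.5) = 2.580×10^4 km³ of water.
Gara: 0.44 × 2.29 Gt = 1.008×10^12 kg; dividing by ρ_w = 998.5 kg m⁻³ gives 1.009×10^9 m³ of water.
Total added water ≈ 2.580×10^13 m³ over 3.55×10^14 m² → Δh = 0.0727 m = 7.3 cm.

≈ 7.3 cm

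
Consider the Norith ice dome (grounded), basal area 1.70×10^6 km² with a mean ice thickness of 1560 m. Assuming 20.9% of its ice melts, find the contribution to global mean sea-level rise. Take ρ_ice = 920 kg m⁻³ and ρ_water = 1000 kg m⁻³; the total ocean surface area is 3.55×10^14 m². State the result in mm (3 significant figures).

≈ 1440 mm

Norith: ice volume = 1.70×10^6 km² × 1560 m = 2.652×10^6 km³; 0.209 × 2.652×10^6 × (920/1000) = 5.099×10^5 km³ of water.
Spread over 3.55×10^14 m² of ocean, Δh = 5.099×10^14 / 3.55×10^14 = 1.44 m = 1440 mm.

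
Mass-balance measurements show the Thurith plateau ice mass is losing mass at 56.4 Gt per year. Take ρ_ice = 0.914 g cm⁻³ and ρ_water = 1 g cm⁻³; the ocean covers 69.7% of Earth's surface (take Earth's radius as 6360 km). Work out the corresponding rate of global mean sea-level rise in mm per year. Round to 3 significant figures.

≈ 0.159 mm/yr

ρ_w = 1 g cm⁻³ = 1000 kg m⁻³. Annual water volume added = 56.4 Gt / ρ_w = 5.640×10^13 kg / 1000 kg m⁻³ = 5.640×10^10 m³.
Δh per year = 5.640×10^10 / 3.54×10^14 = 1.59×10^-4 m = 0.159 mm.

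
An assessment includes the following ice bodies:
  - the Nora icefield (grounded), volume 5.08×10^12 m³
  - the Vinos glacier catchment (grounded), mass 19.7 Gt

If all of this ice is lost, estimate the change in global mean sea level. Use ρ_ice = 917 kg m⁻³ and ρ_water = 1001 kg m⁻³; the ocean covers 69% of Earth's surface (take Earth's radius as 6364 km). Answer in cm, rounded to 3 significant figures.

Nora: 5.08×10^12 m³ × (917/1001) = 4.654×10^12 m³ of water.
Vinos: 19.7 Gt = 1.970×10^13 kg; dividing by ρ_w = 1001 kg m⁻³ gives 1.968×10^10 m³ of water.
Total added water ≈ 4.673×10^12 m³ over 3.51×10^14 m² → Δh = 0.0133 m = 1.33 cm.

≈ 1.33 cm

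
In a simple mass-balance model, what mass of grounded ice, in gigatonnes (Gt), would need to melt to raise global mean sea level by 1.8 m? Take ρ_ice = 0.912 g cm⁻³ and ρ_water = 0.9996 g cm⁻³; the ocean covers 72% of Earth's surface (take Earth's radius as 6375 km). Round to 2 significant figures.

Required water volume = Δh × A = 1.8 m × 3.68×10^14 m² = 6.619×10^14 m³.
ρ_w = 0.9996 g cm⁻³ = 999.6 kg m⁻³, so the mass of water = 6.619×10^14 m³ × 999.6 kg m⁻³ = 6.616×10^17 kg = 6.6×10^5 Gt (and the same mass of ice, by conservation).

≈ 6.6×10^5 Gt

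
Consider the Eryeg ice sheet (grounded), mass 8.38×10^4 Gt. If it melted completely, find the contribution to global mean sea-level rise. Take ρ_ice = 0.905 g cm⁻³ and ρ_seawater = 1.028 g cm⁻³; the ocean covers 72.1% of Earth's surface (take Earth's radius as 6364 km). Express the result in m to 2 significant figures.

≈ 0.22 m

Eryeg: 8.38×10^4 Gt = 8.380×10^16 kg; dividing by ρ_w = 1.028 g cm⁻³ = 1028 kg m⁻³ gives 8.152×10^13 m³ of water.
Spread over 3.67×10^14 m² of ocean, Δh = 8.152×10^13 / 3.67×10^14 = 0.222 m.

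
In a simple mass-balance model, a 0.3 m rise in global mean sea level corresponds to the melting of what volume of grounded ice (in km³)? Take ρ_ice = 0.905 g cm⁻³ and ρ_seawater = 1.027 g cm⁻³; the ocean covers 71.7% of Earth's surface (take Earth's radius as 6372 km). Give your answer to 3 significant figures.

≈ 1.25×10^5 km³

Required water volume = Δh × A = 0.3 m × 3.66×10^14 m² = 1.097×10^14 m³ = 1.097×10^5 km³.
Ice volume = water volume × ρ_w/ρ_ice = 1.097×10^5 × 1027/905 = 1.25×10^5 km³.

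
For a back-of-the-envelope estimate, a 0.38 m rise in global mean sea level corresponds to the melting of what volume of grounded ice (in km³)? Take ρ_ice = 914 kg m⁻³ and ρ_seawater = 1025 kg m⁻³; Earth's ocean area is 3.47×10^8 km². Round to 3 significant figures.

Required water volume = Δh × A = 0.38 m × 3.47×10^14 m² = 1.319×10^14 m³ = 1.319×10^5 km³.
Ice volume = water volume × ρ_w/ρ_ice = 1.319×10^5 × 1025/914 = 1.48×10^5 km³.

≈ 1.48×10^5 km³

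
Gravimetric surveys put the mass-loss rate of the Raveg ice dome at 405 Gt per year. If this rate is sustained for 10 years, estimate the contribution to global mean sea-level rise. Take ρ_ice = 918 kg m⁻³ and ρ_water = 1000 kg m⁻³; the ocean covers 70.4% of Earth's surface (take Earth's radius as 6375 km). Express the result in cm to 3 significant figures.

≈ 1.13 cm

Total mass lost = 405 Gt/yr × 10 yr = 4050 Gt = 4.050×10^15 kg.
ρ_w = 1000 kg m⁻³, so water volume = 4.050×10^15 / 1000 = 4.050×10^12 m³.
Δh = 4.050×10^12 / 3.60×10^14 = 0.0113 m = 1.13 cm.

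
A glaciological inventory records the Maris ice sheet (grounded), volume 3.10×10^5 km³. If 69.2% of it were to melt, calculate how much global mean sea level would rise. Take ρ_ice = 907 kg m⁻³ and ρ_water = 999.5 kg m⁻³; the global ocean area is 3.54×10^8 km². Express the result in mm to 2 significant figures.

Maris: 0.692 × 3.10×10^5 km³ × (907/999.5) = 1.947×10^5 km³ of water.
Spread over 3.54×10^14 m² of ocean, Δh = 1.947×10^14 / 3.54×10^14 = 0.550 m = 550 mm.

≈ 550 mm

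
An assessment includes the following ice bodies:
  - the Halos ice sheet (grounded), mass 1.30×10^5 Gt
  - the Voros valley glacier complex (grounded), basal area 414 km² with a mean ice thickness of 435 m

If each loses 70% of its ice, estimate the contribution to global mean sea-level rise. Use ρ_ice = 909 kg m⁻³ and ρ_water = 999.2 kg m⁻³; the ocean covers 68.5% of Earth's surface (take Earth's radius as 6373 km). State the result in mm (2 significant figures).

Halos: 0.7 × 1.30×10^5 Gt = 9.100×10^16 kg; dividing by ρ_w = 999.2 kg m⁻³ gives 9.107×10^13 m³ of water.
Voros: ice volume = 414 km² × 435 m = 180.1 km³; 0.7 × 180.1 × (909/999.2) = 114.7 km³ of water.
Total added water ≈ 9.119×10^13 m³ over 3.50×10^14 m² → Δh = 0.261 m = 260 mm.

≈ 260 mm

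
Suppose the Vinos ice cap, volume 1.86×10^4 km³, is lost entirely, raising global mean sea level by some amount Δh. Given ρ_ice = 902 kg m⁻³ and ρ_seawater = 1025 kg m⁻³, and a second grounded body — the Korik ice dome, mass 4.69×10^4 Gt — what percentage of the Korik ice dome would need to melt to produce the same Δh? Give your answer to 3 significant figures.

Equal sea-level rise means equal mass of meltwater, i.e. equal mass of ice lost.
Ice mass of Vinos: 1.678×10^16 kg; ice mass of Korik: 4.690×10^16 kg.
Fraction required = 1.678×10^16 / 4.690×10^16 = 0.358 → 35.8 %.

≈ 35.8 %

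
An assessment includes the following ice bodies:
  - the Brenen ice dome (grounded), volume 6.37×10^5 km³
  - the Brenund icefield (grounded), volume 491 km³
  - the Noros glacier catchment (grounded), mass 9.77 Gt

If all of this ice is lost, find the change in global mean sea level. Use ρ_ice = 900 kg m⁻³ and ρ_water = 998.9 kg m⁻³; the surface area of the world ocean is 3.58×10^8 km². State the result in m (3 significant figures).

Brenen: 6.37×10^5 km³ × (900/998.9) = 5.739×10^5 km³ of water.
Brenund: 491 km³ × (900/998.9) = 442.4 km³ of water.
Noros: 9.77 Gt = 9.770×10^12 kg; dividing by ρ_w = 998.9 kg m⁻³ gives 9.781×10^9 m³ of water.
Total added water ≈ 5.744×10^14 m³ over 3.58×10^14 m² → Δh = 1.60 m.

≈ 1.60 m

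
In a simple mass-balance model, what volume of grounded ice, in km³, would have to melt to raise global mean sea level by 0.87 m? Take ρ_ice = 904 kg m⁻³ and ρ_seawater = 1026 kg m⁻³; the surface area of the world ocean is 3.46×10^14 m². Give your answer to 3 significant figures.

≈ 3.42×10^5 km³

Required water volume = Δh × A = 0.87 m × 3.46×10^14 m² = 3.010×10^14 m³ = 3.010×10^5 km³.
Ice volume = water volume × ρ_w/ρ_ice = 3.010×10^5 × 1026/904 = 3.42×10^5 km³.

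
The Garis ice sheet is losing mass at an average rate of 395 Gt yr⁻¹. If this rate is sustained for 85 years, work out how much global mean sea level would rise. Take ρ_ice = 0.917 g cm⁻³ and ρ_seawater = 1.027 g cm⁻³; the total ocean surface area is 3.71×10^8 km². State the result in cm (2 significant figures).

≈ 8.8 cm

Total mass lost = 395 Gt/yr × 85 yr = 3.358×10^4 Gt = 3.358×10^16 kg.
ρ_w = 1.027 g cm⁻³ = 1027 kg m⁻³, so water volume = 3.358×10^16 / 1027 = 3.269×10^13 m³.
Δh = 3.269×10^13 / 3.71×10^14 = 0.0881 m = 8.8 cm.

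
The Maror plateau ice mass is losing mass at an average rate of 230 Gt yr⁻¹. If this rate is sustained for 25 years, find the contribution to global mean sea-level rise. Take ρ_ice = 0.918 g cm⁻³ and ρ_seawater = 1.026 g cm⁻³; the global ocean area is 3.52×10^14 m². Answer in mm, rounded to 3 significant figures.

≈ 15.9 mm

Total mass lost = 230 Gt/yr × 25 yr = 5750 Gt = 5.750×10^15 kg.
ρ_w = 1.026 g cm⁻³ = 1026 kg m⁻³, so water volume = 5.750×10^15 / 1026 = 5.604×10^12 m³.
Δh = 5.604×10^12 / 3.52×10^14 = 0.0159 m = 15.9 mm.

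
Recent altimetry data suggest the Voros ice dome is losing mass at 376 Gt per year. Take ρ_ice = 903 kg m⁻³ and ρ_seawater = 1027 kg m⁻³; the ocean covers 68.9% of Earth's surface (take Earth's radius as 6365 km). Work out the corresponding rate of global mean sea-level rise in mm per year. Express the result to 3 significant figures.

≈ 1.04 mm/yr

ρ_w = 1027 kg m⁻³. Annual water volume added = 376 Gt / ρ_w = 3.760×10^14 kg / 1027 kg m⁻³ = 3.661×10^11 m³.
Δh per year = 3.661×10^11 / 3.51×10^14 = 1.04×10^-3 m = 1.04 mm.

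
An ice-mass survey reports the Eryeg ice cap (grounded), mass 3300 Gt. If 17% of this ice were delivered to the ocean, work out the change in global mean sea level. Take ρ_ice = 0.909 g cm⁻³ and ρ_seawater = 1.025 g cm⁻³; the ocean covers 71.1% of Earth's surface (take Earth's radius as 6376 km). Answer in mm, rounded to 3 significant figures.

Eryeg: 0.17 × 3300 Gt = 5.610×10^14 kg; dividing by ρ_w = 1.025 g cm⁻³ = 1025 kg m⁻³ gives 5.473×10^11 m³ of water.
Spread over 3.63×10^14 m² of ocean, Δh = 5.473×10^11 / 3.63×10^14 = 1.51×10^-3 m = 1.51 mm.

≈ 1.51 mm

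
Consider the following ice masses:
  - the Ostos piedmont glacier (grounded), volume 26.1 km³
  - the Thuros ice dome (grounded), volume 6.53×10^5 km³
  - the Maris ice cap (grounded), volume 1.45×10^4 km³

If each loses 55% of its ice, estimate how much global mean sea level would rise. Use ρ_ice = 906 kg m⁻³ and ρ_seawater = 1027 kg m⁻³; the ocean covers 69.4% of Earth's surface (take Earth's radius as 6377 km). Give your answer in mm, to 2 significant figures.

≈ 910 mm

Ostos: 0.55 × 26.1 km³ × (906/1027) = 12.66 km³ of water.
Thuros: 0.55 × 6.53×10^5 km³ × (906/1027) = 3.168×10^5 km³ of water.
Maris: 0.55 × 1.45×10^4 km³ × (906/1027) = 7035 km³ of water.
Total added water ≈ 3.239×10^14 m³ over 3.55×10^14 m² → Δh = 0.913 m = 910 mm.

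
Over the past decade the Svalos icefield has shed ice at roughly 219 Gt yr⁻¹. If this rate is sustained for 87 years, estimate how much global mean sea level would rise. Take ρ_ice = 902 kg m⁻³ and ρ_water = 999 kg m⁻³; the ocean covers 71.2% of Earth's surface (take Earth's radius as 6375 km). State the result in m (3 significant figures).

Total mass lost = 219 Gt/yr × 87 yr = 1.905×10^4 Gt = 1.905×10^16 kg.
ρ_w = 999 kg m⁻³, so water volume = 1.905×10^16 / 999 = 1.907×10^13 m³.
Δh = 1.907×10^13 / 3.64×10^14 = 0.0525 m.

≈ 0.0525 m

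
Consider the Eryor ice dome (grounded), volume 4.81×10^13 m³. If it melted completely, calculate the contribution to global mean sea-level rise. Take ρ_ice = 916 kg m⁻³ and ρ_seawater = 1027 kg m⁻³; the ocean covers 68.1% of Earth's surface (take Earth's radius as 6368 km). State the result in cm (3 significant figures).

≈ 12.4 cm

Eryor: 4.81×10^13 m³ × (916/1027) = 4.290×10^13 m³ of water.
Spread over 3.47×10^14 m² of ocean, Δh = 4.290×10^13 / 3.47×10^14 = 0.124 m = 12.4 cm.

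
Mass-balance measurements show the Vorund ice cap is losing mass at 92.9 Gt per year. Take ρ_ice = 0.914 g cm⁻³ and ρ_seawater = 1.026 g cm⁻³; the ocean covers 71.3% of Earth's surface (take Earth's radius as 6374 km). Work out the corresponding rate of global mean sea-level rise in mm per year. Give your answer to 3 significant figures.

ρ_w = 1.026 g cm⁻³ = 1026 kg m⁻³. Annual water volume added = 92.9 Gt / ρ_w = 9.290×10^13 kg / 1026 kg m⁻³ = 9.055×10^10 m³.
Δh per year = 9.055×10^10 / 3.64×10^14 = 2.49×10^-4 m = 0.249 mm.

≈ 0.249 mm/yr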